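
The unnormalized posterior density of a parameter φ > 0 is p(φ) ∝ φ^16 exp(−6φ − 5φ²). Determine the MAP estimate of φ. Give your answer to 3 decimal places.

ℓ'(φ) = 16/φ − 6 − 10φ. Setting this to zero and multiplying by φ: 10φ² + 6φ − 16 = 0.
φ = (−6 + √(6² + 4·10·16)) / (2·10) = (−6 + √676) / 20 = (−6 + 26)/20 = 1.
ℓ''(φ) = −16/φ² − 10 < 0, confirming a maximum.

φ̂_MAP = 1.000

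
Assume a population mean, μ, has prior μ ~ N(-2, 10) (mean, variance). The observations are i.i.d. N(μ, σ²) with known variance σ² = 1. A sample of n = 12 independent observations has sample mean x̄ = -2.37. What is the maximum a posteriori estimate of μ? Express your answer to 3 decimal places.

μ̂_MAP = -2.367

n = 12, x̄ = -2.37.
For a Normal prior and Normal likelihood with known variance, the posterior is Normal; its mode equals its mean, the precision-weighted average.
Prior precision 1/σ₀² = 1/10 = 0.1; data precision n/σ² = 12/1 = 12.
μ̂ = (0.1·(-2) + 12·(-2.37)) / (0.1 + 12) = (-28.64)/12.1 = -1432/605 ≈ -2.367.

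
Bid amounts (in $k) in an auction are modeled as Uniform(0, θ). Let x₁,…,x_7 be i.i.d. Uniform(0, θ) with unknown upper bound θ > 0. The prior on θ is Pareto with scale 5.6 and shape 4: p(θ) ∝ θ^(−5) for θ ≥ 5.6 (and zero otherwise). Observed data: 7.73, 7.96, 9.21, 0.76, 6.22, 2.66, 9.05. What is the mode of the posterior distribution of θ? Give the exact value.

θ̂_MAP = 9.21

The Uniform(0, θ) likelihood is θ^(−n) for θ ≥ max(xᵢ), zero otherwise. Here max(xᵢ) = 9.21.
Posterior ∝ θ^(−5) · θ^(−7) = θ^(−12) on θ ≥ max(5.6, 9.21) = 9.21.
This density is strictly decreasing in θ, so the posterior mode lies at the lower boundary of the support.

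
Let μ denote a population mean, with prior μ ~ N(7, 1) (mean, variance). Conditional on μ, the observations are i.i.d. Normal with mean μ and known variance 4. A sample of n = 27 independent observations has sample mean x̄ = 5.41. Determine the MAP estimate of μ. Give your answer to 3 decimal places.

n = 27, x̄ = 5.41.
For a Normal prior and Normal likelihood with known variance, the posterior is Normal; its mode equals its mean, the precision-weighted average.
Prior precision 1/σ₀² = 1/1 = 1; data precision n/σ² = 27/4 = 6.75.
μ̂ = (1·7 + 6.75·5.41) / (1 + 6.75) = 43.5175/7.75 = 17407/3100 ≈ 5.615.

μ̂_MAP = 5.615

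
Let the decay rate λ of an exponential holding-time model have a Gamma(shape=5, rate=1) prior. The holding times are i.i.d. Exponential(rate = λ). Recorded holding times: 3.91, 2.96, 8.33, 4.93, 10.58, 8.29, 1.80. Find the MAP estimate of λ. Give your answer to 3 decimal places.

λ̂_MAP = 0.263

The Exponential(rate=λ) likelihood is ∝ λ^n e^(−λΣtᵢ). Here n = 7 and Σtᵢ = 3.91 + 2.96 + 8.33 + 4.93 + 10.58 + 8.29 + 1.80 = 40.80.
Posterior ∝ λ^4e^(−1λ) · λ^7e^(−40.80λ) = λ^11e^(−41.80λ), i.e. Gamma(12, 41.80).
Mode = (a−1)/b = 11/41.80 ≈ 0.263.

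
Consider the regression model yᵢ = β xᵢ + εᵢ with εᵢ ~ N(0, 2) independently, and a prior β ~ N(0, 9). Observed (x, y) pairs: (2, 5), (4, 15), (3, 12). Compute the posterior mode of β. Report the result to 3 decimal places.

β̂_MAP = 3.627

log p(β | y) = −Σ(yᵢ − βxᵢ)²/(2·2) − β²/(2·9) + const.
Setting the derivative to zero: Σxᵢ(yᵢ − βxᵢ)/2 − β/9 = 0, so β = Σxᵢyᵢ / (Σxᵢ² + σ²/τ²).
Σxᵢyᵢ = 2·5 + 4·15 + 3·12 = 106; Σxᵢ² = 29; σ²/τ² = 2/9.
β̂_MAP = 106 / (29 + 2/9) = 106/(263/9) = 954/263 ≈ 3.627.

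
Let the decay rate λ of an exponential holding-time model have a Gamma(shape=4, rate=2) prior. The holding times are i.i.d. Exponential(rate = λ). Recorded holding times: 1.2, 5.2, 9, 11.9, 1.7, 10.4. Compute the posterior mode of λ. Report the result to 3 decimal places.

λ̂_MAP = 0.217

The Exponential(rate=λ) likelihood is ∝ λ^n e^(−λΣtᵢ). Here n = 6 and Σtᵢ = 1.2 + 5.2 + 9 + 11.9 + 1.7 + 10.4 = 39.4.
Posterior ∝ λ^3e^(−2λ) · λ^6e^(−39.4λ) = λ^9e^(−41.4λ), i.e. Gamma(10, 41.4).
Mode = (a−1)/b = 9/41.4 ≈ 0.217.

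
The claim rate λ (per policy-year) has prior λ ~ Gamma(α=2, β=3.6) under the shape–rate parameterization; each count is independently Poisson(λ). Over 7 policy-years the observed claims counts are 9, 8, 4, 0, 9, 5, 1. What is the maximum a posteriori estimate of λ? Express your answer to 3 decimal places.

Σxᵢ = 9+8+4+0+9+5+1 = 36, with n = 7.
Posterior ∝ λe^(−3.6λ) · λ^36e^(−7λ) = λ^37e^(−10.6λ), i.e. Gamma(shape=38, rate=10.6).
The mode of a Gamma(a, b) with a ≥ 1 (shape–rate) is (a−1)/b = 37/10.6 ≈ 3.491.

λ̂_MAP = 3.491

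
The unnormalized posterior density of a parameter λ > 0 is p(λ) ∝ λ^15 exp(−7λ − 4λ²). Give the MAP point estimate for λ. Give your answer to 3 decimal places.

λ̂_MAP = 1.000

ℓ'(λ) = 15/λ − 7 − 8λ. Setting this to zero and multiplying by λ: 8λ² + 7λ − 15 = 0.
λ = (−7 + √(7² + 4·8·15)) / (2·8) = (−7 + √529) / 16 = (−7 + 23)/16 = 1.
ℓ''(λ) = −15/λ² − 8 < 0, confirming a maximum.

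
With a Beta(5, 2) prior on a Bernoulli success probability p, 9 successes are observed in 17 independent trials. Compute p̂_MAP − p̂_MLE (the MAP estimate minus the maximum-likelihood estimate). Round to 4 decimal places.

Posterior is Beta(14, 10); MAP = (14−1)/(24−2) = 13/22 ≈ 0.59091.
MLE ignores the prior: p̂_MLE = k/n = 9/17 ≈ 0.52941.
Difference = 13/22 − 9/17 = 23/374 ≈ 0.0615.

MAP − MLE = 0.0615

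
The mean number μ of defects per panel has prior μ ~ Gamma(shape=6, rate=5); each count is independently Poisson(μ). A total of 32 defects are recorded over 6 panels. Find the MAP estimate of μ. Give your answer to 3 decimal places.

Σxᵢ = 32, n = 6.
Posterior ∝ μ^5e^(−5μ) · μ^32e^(−6μ) = μ^37e^(−11μ), i.e. Gamma(shape=38, rate=11).
The mode of a Gamma(a, b) with a ≥ 1 (shape–rate) is (a−1)/b = 37/11 ≈ 3.364.

μ̂_MAP = 3.364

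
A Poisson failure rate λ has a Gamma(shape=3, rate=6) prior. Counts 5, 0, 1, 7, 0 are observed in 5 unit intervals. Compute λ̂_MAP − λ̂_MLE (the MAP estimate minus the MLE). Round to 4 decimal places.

MAP − MLE = -1.2364

Σxᵢ = 13. Posterior is Gamma(16, 11); MAP = (16−1)/11 = 15/11 ≈ 1.36364.
MLE = x̄ = 13/5 ≈ 2.60000.
Difference = 15/11 − 13/5 = -68/55 ≈ -1.2364.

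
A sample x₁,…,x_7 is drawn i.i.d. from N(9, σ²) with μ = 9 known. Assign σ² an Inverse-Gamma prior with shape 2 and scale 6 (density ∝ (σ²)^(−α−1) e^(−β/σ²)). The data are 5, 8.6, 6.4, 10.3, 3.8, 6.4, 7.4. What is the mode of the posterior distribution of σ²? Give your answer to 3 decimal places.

σ̂²_MAP = 5.613

Sum of squared deviations about the known mean: SS = (5−9)² + (8.6−9)² + (6.4−9)² + (10.3−9)² + (3.8−9)² + (6.4−9)² + (7.4−9)² = 60.97.
The Normal likelihood contributes (σ²)^(−n/2) exp(−SS/(2σ²)), so the posterior is Inverse-Gamma(α + n/2, β + SS/2) = Inverse-Gamma(5.5, 36.485).
The mode of Inverse-Gamma(a, b) is b/(a+1) = 36.485/6.5 ≈ 5.613.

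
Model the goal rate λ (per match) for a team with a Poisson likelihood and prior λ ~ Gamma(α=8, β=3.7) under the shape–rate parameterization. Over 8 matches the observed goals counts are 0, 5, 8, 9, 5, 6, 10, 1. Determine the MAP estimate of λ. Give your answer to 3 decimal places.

Σxᵢ = 0+5+8+9+5+6+10+1 = 44, with n = 8.
Posterior ∝ λ^7e^(−3.7λ) · λ^44e^(−8λ) = λ^51e^(−11.7λ), i.e. Gamma(shape=52, rate=11.7).
The mode of a Gamma(a, b) with a ≥ 1 (shape–rate) is (a−1)/b = 51/11.7 ≈ 4.359.

λ̂_MAP = 4.359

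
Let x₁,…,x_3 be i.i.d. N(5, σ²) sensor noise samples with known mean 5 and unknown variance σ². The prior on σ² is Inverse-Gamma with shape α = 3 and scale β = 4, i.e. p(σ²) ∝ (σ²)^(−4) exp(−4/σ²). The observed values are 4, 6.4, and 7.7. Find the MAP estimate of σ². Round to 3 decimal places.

σ̂²_MAP = 1.659

Sum of squared deviations about the known mean: SS = (4−5)² + (6.4−5)² + (7.7−5)² = 10.25.
The Normal likelihood contributes (σ²)^(−n/2) exp(−SS/(2σ²)), so the posterior is Inverse-Gamma(α + n/2, β + SS/2) = Inverse-Gamma(4.5, 9.125).
The mode of Inverse-Gamma(a, b) is b/(a+1) = 9.125/5.5 ≈ 1.659.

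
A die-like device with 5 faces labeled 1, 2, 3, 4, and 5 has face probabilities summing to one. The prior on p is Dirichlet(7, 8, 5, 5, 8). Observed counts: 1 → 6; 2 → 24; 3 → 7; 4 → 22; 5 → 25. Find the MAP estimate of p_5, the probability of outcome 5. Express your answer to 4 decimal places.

The posterior is Dirichlet(αᵢ + nᵢ) = Dirichlet(13, 32, 12, 27, 33).
For a Dirichlet(a₁,…,a_K) with all aᵢ > 1, the mode has j-th component (aⱼ − 1)/(Σaᵢ − K).
Here Σaᵢ = 117 and K = 5, so p_5 = (33 − 1)/(117 − 5) = 32/112 ≈ 0.2857.

MAP estimate: 0.2857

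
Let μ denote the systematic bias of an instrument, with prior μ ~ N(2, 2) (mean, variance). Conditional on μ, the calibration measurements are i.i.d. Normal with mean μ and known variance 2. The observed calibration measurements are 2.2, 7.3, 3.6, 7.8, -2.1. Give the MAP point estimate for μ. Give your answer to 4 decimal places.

μ̂_MAP = 3.4667

n = 5; x̄ = (2.2 + 7.3 + 3.6 + 7.8 + (-2.1))/5 = 18.8/5 = 3.76.
For a Normal prior and Normal likelihood with known variance, the posterior is Normal; its mode equals its mean, the precision-weighted average.
Prior precision 1/σ₀² = 1/2 = 0.5; data precision n/σ² = 5/2 = 2.5.
μ̂ = (0.5·2 + 2.5·3.76) / (0.5 + 2.5) = 10.4/3 = 52/15 ≈ 3.4667.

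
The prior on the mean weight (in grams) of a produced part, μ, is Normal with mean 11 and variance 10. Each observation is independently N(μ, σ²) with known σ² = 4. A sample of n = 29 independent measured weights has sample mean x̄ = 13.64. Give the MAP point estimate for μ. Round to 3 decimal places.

n = 29, x̄ = 13.64.
For a Normal prior and Normal likelihood with known variance, the posterior is Normal; its mode equals its mean, the precision-weighted average.
Prior precision 1/σ₀² = 1/10 = 0.1; data precision n/σ² = 29/4 = 7.25.
μ̂ = (0.1·11 + 7.25·13.64) / (0.1 + 7.25) = 99.99/7.35 = 3333/245 ≈ 13.604.

μ̂_MAP = 13.604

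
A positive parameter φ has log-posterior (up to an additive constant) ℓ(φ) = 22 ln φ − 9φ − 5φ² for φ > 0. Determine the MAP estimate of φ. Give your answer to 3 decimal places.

ℓ'(φ) = 22/φ − 9 − 10φ. Setting this to zero and multiplying by φ: 10φ² + 9φ − 22 = 0.
φ = (−9 + √(9² + 4·10·22)) / (2·10) = (−9 + √961) / 20 = (−9 + 31)/20 = 11/10.
ℓ''(φ) = −22/φ² − 10 < 0, confirming a maximum.

φ̂_MAP = 1.100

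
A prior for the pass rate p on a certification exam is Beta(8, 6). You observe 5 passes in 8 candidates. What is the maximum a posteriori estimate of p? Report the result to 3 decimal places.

p̂_MAP = 0.600

Prior: Beta(8, 6).
Data: 5 successes in 8 trials. The binomial likelihood contributes p^5(1−p)^3, so the posterior is Beta(8+5, 6+3) = Beta(13, 9).
For Beta(a, b) with a, b > 1 the mode is (a−1)/(a+b−2) = 12/20 ≈ 0.600.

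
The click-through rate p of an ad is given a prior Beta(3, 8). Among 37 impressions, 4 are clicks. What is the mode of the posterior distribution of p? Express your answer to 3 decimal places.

Prior: Beta(3, 8).
Data: 4 successes in 37 trials. The binomial likelihood contributes p^4(1−p)^33, so the posterior is Beta(3+4, 8+33) = Beta(7, 41).
For Beta(a, b) with a, b > 1 the mode is (a−1)/(a+b−2) = 6/46 ≈ 0.130.

p̂_MAP = 0.130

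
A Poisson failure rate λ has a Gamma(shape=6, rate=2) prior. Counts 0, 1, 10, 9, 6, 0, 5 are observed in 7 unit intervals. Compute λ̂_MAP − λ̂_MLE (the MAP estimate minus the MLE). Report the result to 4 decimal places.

MAP − MLE = -0.4286

Σxᵢ = 31. Posterior is Gamma(37, 9); MAP = (37−1)/9 = 36/9 ≈ 4.00000.
MLE = x̄ = 31/7 ≈ 4.42857.
Difference = 36/9 − 31/7 = -3/7 ≈ -0.4286.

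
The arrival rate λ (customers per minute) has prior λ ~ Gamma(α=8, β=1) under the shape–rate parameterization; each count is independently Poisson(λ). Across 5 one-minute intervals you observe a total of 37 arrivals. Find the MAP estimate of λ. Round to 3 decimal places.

Σxᵢ = 37, n = 5.
Posterior ∝ λ^7e^(−1λ) · λ^37e^(−5λ) = λ^44e^(−6λ), i.e. Gamma(shape=45, rate=6).
The mode of a Gamma(a, b) with a ≥ 1 (shape–rate) is (a−1)/b = 44/6 ≈ 7.333.

λ̂_MAP = 7.333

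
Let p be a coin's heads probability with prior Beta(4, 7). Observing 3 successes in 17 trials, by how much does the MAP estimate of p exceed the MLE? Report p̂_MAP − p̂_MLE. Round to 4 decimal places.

Posterior is Beta(7, 21); MAP = (7−1)/(28−2) = 6/26 ≈ 0.23077.
MLE ignores the prior: p̂_MLE = k/n = 3/17 ≈ 0.17647.
Difference = 6/26 − 3/17 = 12/221 ≈ 0.0543.

MAP − MLE = 0.0543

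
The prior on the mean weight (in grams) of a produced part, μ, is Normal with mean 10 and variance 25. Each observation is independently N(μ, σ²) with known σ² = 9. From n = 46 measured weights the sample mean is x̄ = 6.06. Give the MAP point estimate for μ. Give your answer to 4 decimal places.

μ̂_MAP = 6.0906

n = 46, x̄ = 6.06.
For a Normal prior and Normal likelihood with known variance, the posterior is Normal; its mode equals its mean, the precision-weighted average.
Prior precision 1/σ₀² = 1/25 = 0.04; data precision n/σ² = 46/9.
μ̂ = (0.04·10 + (46/9)·6.06) / (0.04 + 46/9) = (2353/75)/(1159/225) = 7059/1159 ≈ 6.0906.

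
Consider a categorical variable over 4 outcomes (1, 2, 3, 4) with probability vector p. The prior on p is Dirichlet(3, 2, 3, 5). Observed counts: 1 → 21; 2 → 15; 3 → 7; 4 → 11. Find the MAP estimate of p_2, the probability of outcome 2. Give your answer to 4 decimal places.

MAP estimate: 0.2540

The posterior is Dirichlet(αᵢ + nᵢ) = Dirichlet(24, 17, 10, 16).
For a Dirichlet(a₁,…,a_K) with all aᵢ > 1, the mode has j-th component (aⱼ − 1)/(Σaᵢ − K).
Here Σaᵢ = 67 and K = 4, so p_2 = (17 − 1)/(67 − 4) = 16/63 ≈ 0.2540.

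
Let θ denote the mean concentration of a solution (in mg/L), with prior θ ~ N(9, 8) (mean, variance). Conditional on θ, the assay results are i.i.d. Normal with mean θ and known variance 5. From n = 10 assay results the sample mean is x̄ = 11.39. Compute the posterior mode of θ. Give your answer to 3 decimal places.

n = 10, x̄ = 11.39.
For a Normal prior and Normal likelihood with known variance, the posterior is Normal; its mode equals its mean, the precision-weighted average.
Prior precision 1/σ₀² = 1/8 = 0.125; data precision n/σ² = 10/5 = 2.
θ̂ = (0.125·9 + 2·11.39) / (0.125 + 2) = 23.905/2.125 = 4781/425 ≈ 11.249.

θ̂_MAP = 11.249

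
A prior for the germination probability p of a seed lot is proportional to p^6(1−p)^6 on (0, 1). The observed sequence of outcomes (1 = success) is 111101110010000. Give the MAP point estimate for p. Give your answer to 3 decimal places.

The prior density ∝ p^6(1−p)^6 is the kernel of Beta(7, 7).
Data: 8 successes in 15 trials (from the sequence). The binomial likelihood contributes p^8(1−p)^7, so the posterior is Beta(7+8, 7+7) = Beta(15, 14).
For Beta(a, b) with a, b > 1 the mode is (a−1)/(a+b−2) = 14/27 ≈ 0.519.

p̂_MAP = 0.519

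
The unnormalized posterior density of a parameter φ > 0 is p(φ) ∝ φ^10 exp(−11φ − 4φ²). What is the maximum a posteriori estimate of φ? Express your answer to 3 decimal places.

ℓ'(φ) = 10/φ − 11 − 8φ. Setting this to zero and multiplying by φ: 8φ² + 11φ − 10 = 0.
φ = (−11 + √(11² + 4·8·10)) / (2·8) = (−11 + √441) / 16 = (−11 + 21)/16 = 5/8.
ℓ''(φ) = −10/φ² − 8 < 0, confirming a maximum.

φ̂_MAP = 0.625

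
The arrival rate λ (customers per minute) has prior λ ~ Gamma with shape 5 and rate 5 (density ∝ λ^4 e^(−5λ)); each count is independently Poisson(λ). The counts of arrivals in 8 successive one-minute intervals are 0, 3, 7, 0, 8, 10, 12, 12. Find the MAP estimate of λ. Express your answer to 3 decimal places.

Σxᵢ = 0+3+7+0+8+10+12+12 = 52, with n = 8.
Posterior ∝ λ^4e^(−5λ) · λ^52e^(−8λ) = λ^56e^(−13λ), i.e. Gamma(shape=57, rate=13).
The mode of a Gamma(a, b) with a ≥ 1 (shape–rate) is (a−1)/b = 56/13 ≈ 4.308.

λ̂_MAP = 4.308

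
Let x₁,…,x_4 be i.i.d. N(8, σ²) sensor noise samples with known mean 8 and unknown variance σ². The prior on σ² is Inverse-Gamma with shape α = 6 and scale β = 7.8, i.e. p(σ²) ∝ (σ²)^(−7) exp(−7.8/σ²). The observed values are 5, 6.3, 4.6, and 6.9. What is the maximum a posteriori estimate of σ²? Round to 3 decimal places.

Sum of squared deviations about the known mean: SS = (5−8)² + (6.3−8)² + (4.6−8)² + (6.9−8)² = 24.66.
The Normal likelihood contributes (σ²)^(−n/2) exp(−SS/(2σ²)), so the posterior is Inverse-Gamma(α + n/2, β + SS/2) = Inverse-Gamma(8, 20.13).
The mode of Inverse-Gamma(a, b) is b/(a+1) = 20.13/9 ≈ 2.237.

σ̂²_MAP = 2.237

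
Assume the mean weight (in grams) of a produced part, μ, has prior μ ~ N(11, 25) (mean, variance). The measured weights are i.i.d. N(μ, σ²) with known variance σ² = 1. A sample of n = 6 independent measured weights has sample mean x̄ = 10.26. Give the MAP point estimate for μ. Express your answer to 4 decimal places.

μ̂_MAP = 10.2649

n = 6, x̄ = 10.26.
For a Normal prior and Normal likelihood with known variance, the posterior is Normal; its mode equals its mean, the precision-weighted average.
Prior precision 1/σ₀² = 1/25 = 0.04; data precision n/σ² = 6/1 = 6.
μ̂ = (0.04·11 + 6·10.26) / (0.04 + 6) = 62/6.04 = 1550/151 ≈ 10.2649.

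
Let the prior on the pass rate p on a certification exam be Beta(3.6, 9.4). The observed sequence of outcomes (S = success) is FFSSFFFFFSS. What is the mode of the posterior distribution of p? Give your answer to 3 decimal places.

p̂_MAP = 0.300

Prior: Beta(3.6, 9.4).
Data: 4 successes in 11 trials (from the sequence). The binomial likelihood contributes p^4(1−p)^7, so the posterior is Beta(3.6+4, 9.4+7) = Beta(7.6, 16.4).
For Beta(a, b) with a, b > 1 the mode is (a−1)/(a+b−2) = 6.6/22 ≈ 0.300.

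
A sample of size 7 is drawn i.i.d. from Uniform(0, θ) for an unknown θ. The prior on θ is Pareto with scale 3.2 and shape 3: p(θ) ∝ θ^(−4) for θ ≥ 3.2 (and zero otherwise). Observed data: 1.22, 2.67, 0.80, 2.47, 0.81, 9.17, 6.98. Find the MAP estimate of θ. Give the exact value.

θ̂_MAP = 9.17

The Uniform(0, θ) likelihood is θ^(−n) for θ ≥ max(xᵢ), zero otherwise. Here max(xᵢ) = 9.17.
Posterior ∝ θ^(−4) · θ^(−7) = θ^(−11) on θ ≥ max(3.2, 9.17) = 9.17.
This density is strictly decreasing in θ, so the posterior mode lies at the lower boundary of the support.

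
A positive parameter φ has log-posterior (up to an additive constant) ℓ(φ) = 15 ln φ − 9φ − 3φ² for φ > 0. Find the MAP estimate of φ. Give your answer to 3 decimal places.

φ̂_MAP = 1.000

ℓ'(φ) = 15/φ − 9 − 6φ. Setting this to zero and multiplying by φ: 6φ² + 9φ − 15 = 0.
φ = (−9 + √(9² + 4·6·15)) / (2·6) = (−9 + √441) / 12 = (−9 + 21)/12 = 1.
ℓ''(φ) = −15/φ² − 6 < 0, confirming a maximum.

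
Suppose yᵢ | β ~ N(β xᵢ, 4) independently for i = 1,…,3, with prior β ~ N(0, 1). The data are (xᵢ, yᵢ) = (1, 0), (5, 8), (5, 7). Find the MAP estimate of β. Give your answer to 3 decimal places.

β̂_MAP = 1.364

log p(β | y) = −Σ(yᵢ − βxᵢ)²/(2·4) − β²/(2·1) + const.
Setting the derivative to zero: Σxᵢ(yᵢ − βxᵢ)/4 − β/1 = 0, so β = Σxᵢyᵢ / (Σxᵢ² + σ²/τ²).
Σxᵢyᵢ = 1·0 + 5·8 + 5·7 = 75; Σxᵢ² = 51; σ²/τ² = 4.
β̂_MAP = 75 / (51 + 4) = 75/55 ≈ 1.364.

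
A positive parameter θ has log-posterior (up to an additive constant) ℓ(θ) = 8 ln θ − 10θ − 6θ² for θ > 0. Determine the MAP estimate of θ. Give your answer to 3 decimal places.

ℓ'(θ) = 8/θ − 10 − 12θ. Setting this to zero and multiplying by θ: 12θ² + 10θ − 8 = 0.
θ = (−10 + √(10² + 4·12·8)) / (2·12) = (−10 + √484) / 24 = (−10 + 22)/24 = 1/2.
ℓ''(θ) = −8/θ² − 12 < 0, confirming a maximum.

θ̂_MAP = 0.500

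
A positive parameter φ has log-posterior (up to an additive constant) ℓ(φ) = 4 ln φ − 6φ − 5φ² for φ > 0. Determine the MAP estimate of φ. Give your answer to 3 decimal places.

ℓ'(φ) = 4/φ − 6 − 10φ. Setting this to zero and multiplying by φ: 10φ² + 6φ − 4 = 0.
φ = (−6 + √(6² + 4·10·4)) / (2·10) = (−6 + √196) / 20 = (−6 + 14)/20 = 2/5.
ℓ''(φ) = −4/φ² − 10 < 0, confirming a maximum.

φ̂_MAP = 0.400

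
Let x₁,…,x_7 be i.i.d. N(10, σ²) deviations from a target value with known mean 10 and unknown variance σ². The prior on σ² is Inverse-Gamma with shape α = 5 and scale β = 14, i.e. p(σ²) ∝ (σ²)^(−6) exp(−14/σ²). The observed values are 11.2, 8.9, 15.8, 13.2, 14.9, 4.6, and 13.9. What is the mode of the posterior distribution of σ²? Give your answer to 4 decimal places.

Sum of squared deviations about the known mean: SS = (11.2−10)² + (8.9−10)² + (15.8−10)² + (13.2−10)² + (14.9−10)² + (4.6−10)² + (13.9−10)² = 114.91.
The Normal likelihood contributes (σ²)^(−n/2) exp(−SS/(2σ²)), so the posterior is Inverse-Gamma(α + n/2, β + SS/2) = Inverse-Gamma(8.5, 71.455).
The mode of Inverse-Gamma(a, b) is b/(a+1) = 71.455/9.5 ≈ 7.5216.

σ̂²_MAP = 7.5216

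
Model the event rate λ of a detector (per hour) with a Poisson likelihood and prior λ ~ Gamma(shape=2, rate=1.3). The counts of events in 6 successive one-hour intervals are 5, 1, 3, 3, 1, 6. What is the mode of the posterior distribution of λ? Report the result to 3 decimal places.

Σxᵢ = 5+1+3+3+1+6 = 19, with n = 6.
Posterior ∝ λe^(−1.3λ) · λ^19e^(−6λ) = λ^20e^(−7.3λ), i.e. Gamma(shape=21, rate=7.3).
The mode of a Gamma(a, b) with a ≥ 1 (shape–rate) is (a−1)/b = 20/7.3 ≈ 2.740.

λ̂_MAP = 2.740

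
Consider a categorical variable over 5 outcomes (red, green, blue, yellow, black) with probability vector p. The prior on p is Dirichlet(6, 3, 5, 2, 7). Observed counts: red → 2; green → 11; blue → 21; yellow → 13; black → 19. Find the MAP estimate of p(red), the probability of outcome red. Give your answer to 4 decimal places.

MAP estimate of p(red) = 0.0833

The posterior is Dirichlet(αᵢ + nᵢ) = Dirichlet(8, 14, 26, 15, 26).
For a Dirichlet(a₁,…,a_K) with all aᵢ > 1, the mode has j-th component (aⱼ − 1)/(Σaᵢ − K).
Here Σaᵢ = 89 and K = 5, so p(red) = (8 − 1)/(89 − 5) = 7/84 ≈ 0.0833.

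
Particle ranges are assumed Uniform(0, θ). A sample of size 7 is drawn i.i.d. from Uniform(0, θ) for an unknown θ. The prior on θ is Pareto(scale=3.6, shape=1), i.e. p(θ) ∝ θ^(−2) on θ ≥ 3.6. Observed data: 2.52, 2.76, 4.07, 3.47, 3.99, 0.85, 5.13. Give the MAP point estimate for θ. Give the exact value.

The Uniform(0, θ) likelihood is θ^(−n) for θ ≥ max(xᵢ), zero otherwise. Here max(xᵢ) = 5.13.
Posterior ∝ θ^(−2) · θ^(−7) = θ^(−9) on θ ≥ max(3.6, 5.13) = 5.13.
This density is strictly decreasing in θ, so the posterior mode lies at the lower boundary of the support.

θ̂_MAP = 5.13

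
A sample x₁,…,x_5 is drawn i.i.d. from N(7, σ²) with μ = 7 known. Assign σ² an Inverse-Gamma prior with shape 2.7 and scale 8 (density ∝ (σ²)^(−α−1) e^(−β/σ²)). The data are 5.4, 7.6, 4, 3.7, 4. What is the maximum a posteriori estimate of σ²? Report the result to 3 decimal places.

Sum of squared deviations about the known mean: SS = (5.4−7)² + (7.6−7)² + (4−7)² + (3.7−7)² + (4−7)² = 31.81.
The Normal likelihood contributes (σ²)^(−n/2) exp(−SS/(2σ²)), so the posterior is Inverse-Gamma(α + n/2, β + SS/2) = Inverse-Gamma(5.2, 23.905).
The mode of Inverse-Gamma(a, b) is b/(a+1) = 23.905/6.2 ≈ 3.856.

σ̂²_MAP = 3.856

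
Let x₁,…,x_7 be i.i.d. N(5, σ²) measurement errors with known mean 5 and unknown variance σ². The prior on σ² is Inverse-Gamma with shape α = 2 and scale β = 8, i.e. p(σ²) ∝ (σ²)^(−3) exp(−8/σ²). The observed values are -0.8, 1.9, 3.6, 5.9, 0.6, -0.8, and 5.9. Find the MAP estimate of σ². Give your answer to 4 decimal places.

Sum of squared deviations about the known mean: SS = (-0.8−5)² + (1.9−5)² + (3.6−5)² + (5.9−5)² + (0.6−5)² + (-0.8−5)² + (5.9−5)² = 99.83.
The Normal likelihood contributes (σ²)^(−n/2) exp(−SS/(2σ²)), so the posterior is Inverse-Gamma(α + n/2, β + SS/2) = Inverse-Gamma(5.5, 57.915).
The mode of Inverse-Gamma(a, b) is b/(a+1) = 57.915/6.5 ≈ 8.9100.

σ̂²_MAP = 8.9100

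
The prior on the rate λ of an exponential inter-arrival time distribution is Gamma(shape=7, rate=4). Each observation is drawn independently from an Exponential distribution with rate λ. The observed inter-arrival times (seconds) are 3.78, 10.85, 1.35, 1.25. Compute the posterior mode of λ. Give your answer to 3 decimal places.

The Exponential(rate=λ) likelihood is ∝ λ^n e^(−λΣtᵢ). Here n = 4 and Σtᵢ = 3.78 + 10.85 + 1.35 + 1.25 = 17.23.
Posterior ∝ λ^6e^(−4λ) · λ^4e^(−17.23λ) = λ^10e^(−21.23λ), i.e. Gamma(11, 21.23).
Mode = (a−1)/b = 10/21.23 ≈ 0.471.

λ̂_MAP = 0.471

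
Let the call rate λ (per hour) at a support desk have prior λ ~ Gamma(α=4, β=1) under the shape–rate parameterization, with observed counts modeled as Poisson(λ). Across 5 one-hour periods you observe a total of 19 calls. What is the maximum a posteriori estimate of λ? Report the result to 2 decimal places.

Σxᵢ = 19, n = 5.
Posterior ∝ λ^3e^(−1λ) · λ^19e^(−5λ) = λ^22e^(−6λ), i.e. Gamma(shape=23, rate=6).
The mode of a Gamma(a, b) with a ≥ 1 (shape–rate) is (a−1)/b = 22/6 ≈ 3.67.

λ̂_MAP = 3.67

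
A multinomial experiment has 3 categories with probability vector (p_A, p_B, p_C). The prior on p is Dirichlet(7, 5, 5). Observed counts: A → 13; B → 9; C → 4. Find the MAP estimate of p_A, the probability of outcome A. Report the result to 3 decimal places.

MAP estimate of p_A = 0.475

The posterior is Dirichlet(αᵢ + nᵢ) = Dirichlet(20, 14, 9).
For a Dirichlet(a₁,…,a_K) with all aᵢ > 1, the mode has j-th component (aⱼ − 1)/(Σaᵢ − K).
Here Σaᵢ = 43 and K = 3, so p_A = (20 − 1)/(43 − 3) = 19/40 ≈ 0.475.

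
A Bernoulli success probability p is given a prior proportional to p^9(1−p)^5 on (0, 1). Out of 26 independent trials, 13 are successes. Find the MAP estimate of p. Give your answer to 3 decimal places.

p̂_MAP = 0.550

The prior density ∝ p^9(1−p)^5 is the kernel of Beta(10, 6).
Data: 13 successes in 26 trials. The binomial likelihood contributes p^13(1−p)^13, so the posterior is Beta(10+13, 6+13) = Beta(23, 19).
For Beta(a, b) with a, b > 1 the mode is (a−1)/(a+b−2) = 22/40 ≈ 0.550.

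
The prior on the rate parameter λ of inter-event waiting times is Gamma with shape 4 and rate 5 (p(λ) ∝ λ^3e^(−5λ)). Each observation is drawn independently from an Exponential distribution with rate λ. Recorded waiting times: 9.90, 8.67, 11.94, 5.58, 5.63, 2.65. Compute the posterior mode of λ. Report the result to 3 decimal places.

λ̂_MAP = 0.182

The Exponential(rate=λ) likelihood is ∝ λ^n e^(−λΣtᵢ). Here n = 6 and Σtᵢ = 9.90 + 8.67 + 11.94 + 5.58 + 5.63 + 2.65 = 44.37.
Posterior ∝ λ^3e^(−5λ) · λ^6e^(−44.37λ) = λ^9e^(−49.37λ), i.e. Gamma(10, 49.37).
Mode = (a−1)/b = 9/49.37 ≈ 0.182.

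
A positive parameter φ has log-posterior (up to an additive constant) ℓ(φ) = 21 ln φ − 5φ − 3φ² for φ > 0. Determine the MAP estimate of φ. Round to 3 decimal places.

ℓ'(φ) = 21/φ − 5 − 6φ. Setting this to zero and multiplying by φ: 6φ² + 5φ − 21 = 0.
φ = (−5 + √(5² + 4·6·21)) / (2·6) = (−5 + √529) / 12 = (−5 + 23)/12 = 3/2.
ℓ''(φ) = −21/φ² − 6 < 0, confirming a maximum.

φ̂_MAP = 1.500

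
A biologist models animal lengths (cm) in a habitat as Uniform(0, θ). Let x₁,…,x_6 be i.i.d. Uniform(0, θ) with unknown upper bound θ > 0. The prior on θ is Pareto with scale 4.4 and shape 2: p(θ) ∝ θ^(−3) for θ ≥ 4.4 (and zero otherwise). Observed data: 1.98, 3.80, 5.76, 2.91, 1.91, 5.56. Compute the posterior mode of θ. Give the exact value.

The Uniform(0, θ) likelihood is θ^(−n) for θ ≥ max(xᵢ), zero otherwise. Here max(xᵢ) = 5.76.
Posterior ∝ θ^(−3) · θ^(−6) = θ^(−9) on θ ≥ max(4.4, 5.76) = 5.76.
This density is strictly decreasing in θ, so the posterior mode lies at the lower boundary of the support.

θ̂_MAP = 5.76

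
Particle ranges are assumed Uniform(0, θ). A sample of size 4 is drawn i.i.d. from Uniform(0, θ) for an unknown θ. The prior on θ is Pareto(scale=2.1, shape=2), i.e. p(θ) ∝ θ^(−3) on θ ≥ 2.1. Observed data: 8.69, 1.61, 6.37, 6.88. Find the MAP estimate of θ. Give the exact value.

The Uniform(0, θ) likelihood is θ^(−n) for θ ≥ max(xᵢ), zero otherwise. Here max(xᵢ) = 8.69.
Posterior ∝ θ^(−3) · θ^(−4) = θ^(−7) on θ ≥ max(2.1, 8.69) = 8.69.
This density is strictly decreasing in θ, so the posterior mode lies at the lower boundary of the support.

θ̂_MAP = 8.69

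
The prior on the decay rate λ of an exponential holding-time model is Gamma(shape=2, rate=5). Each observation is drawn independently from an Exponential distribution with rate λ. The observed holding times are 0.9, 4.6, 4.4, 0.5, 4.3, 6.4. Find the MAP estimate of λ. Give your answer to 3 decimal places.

λ̂_MAP = 0.268

The Exponential(rate=λ) likelihood is ∝ λ^n e^(−λΣtᵢ). Here n = 6 and Σtᵢ = 0.9 + 4.6 + 4.4 + 0.5 + 4.3 + 6.4 = 21.1.
Posterior ∝ λe^(−5λ) · λ^6e^(−21.1λ) = λ^7e^(−26.1λ), i.e. Gamma(8, 26.1).
Mode = (a−1)/b = 7/26.1 ≈ 0.268.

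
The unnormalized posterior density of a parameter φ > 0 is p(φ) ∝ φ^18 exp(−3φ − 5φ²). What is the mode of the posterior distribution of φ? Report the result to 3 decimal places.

φ̂_MAP = 1.200

ℓ'(φ) = 18/φ − 3 − 10φ. Setting this to zero and multiplying by φ: 10φ² + 3φ − 18 = 0.
φ = (−3 + √(3² + 4·10·18)) / (2·10) = (−3 + √729) / 20 = (−3 + 27)/20 = 6/5.
ℓ''(φ) = −18/φ² − 10 < 0, confirming a maximum.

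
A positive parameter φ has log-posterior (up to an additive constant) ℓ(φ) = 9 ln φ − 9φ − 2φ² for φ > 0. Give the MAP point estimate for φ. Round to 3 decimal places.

ℓ'(φ) = 9/φ − 9 − 4φ. Setting this to zero and multiplying by φ: 4φ² + 9φ − 9 = 0.
φ = (−9 + √(9² + 4·4·9)) / (2·4) = (−9 + √225) / 8 = (−9 + 15)/8 = 3/4.
ℓ''(φ) = −9/φ² − 4 < 0, confirming a maximum.

φ̂_MAP = 0.750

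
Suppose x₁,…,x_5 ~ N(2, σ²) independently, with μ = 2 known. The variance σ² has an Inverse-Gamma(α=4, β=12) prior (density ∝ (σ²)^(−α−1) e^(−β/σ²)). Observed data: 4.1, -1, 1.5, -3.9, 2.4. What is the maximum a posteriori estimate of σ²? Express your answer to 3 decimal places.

σ̂²_MAP = 4.842

Sum of squared deviations about the known mean: SS = (4.1−2)² + (-1−2)² + (1.5−2)² + (-3.9−2)² + (2.4−2)² = 48.63.
The Normal likelihood contributes (σ²)^(−n/2) exp(−SS/(2σ²)), so the posterior is Inverse-Gamma(α + n/2, β + SS/2) = Inverse-Gamma(6.5, 36.315).
The mode of Inverse-Gamma(a, b) is b/(a+1) = 36.315/7.5 ≈ 4.842.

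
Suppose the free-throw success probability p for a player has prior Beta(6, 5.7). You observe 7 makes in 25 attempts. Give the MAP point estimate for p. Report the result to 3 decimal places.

Prior: Beta(6, 5.7).
Data: 7 successes in 25 trials. The binomial likelihood contributes p^7(1−p)^18, so the posterior is Beta(6+7, 5.7+18) = Beta(13, 23.7).
For Beta(a, b) with a, b > 1 the mode is (a−1)/(a+b−2) = 12/34.7 ≈ 0.346.

p̂_MAP = 0.346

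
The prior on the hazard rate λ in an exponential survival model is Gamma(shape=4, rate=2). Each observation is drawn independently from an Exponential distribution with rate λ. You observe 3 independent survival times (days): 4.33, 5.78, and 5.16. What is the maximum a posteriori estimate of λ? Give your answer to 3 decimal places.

λ̂_MAP = 0.347

The Exponential(rate=λ) likelihood is ∝ λ^n e^(−λΣtᵢ). Here n = 3 and Σtᵢ = 4.33 + 5.78 + 5.16 = 15.27.
Posterior ∝ λ^3e^(−2λ) · λ^3e^(−15.27λ) = λ^6e^(−17.27λ), i.e. Gamma(7, 17.27).
Mode = (a−1)/b = 6/17.27 ≈ 0.347.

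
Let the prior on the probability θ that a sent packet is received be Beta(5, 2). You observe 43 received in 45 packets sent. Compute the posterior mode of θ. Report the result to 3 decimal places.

Prior: Beta(5, 2).
Data: 43 successes in 45 trials. The binomial likelihood contributes θ^43(1−θ)^2, so the posterior is Beta(5+43, 2+2) = Beta(48, 4).
For Beta(a, b) with a, b > 1 the mode is (a−1)/(a+b−2) = 47/50 ≈ 0.940.

θ̂_MAP = 0.940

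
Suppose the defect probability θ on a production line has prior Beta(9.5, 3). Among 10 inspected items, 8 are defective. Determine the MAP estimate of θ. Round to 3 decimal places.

Prior: Beta(9.5, 3).
Data: 8 successes in 10 trials. The binomial likelihood contributes θ^8(1−θ)^2, so the posterior is Beta(9.5+8, 3+2) = Beta(17.5, 5).
For Beta(a, b) with a, b > 1 the mode is (a−1)/(a+b−2) = 16.5/20.5 ≈ 0.805.

θ̂_MAP = 0.805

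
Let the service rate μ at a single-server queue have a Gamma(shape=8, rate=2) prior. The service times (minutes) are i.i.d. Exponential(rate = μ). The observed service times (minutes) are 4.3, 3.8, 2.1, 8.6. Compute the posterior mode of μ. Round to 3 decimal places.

The Exponential(rate=μ) likelihood is ∝ μ^n e^(−μΣtᵢ). Here n = 4 and Σtᵢ = 4.3 + 3.8 + 2.1 + 8.6 = 18.8.
Posterior ∝ μ^7e^(−2μ) · μ^4e^(−18.8μ) = μ^11e^(−20.8μ), i.e. Gamma(12, 20.8).
Mode = (a−1)/b = 11/20.8 ≈ 0.529.

μ̂_MAP = 0.529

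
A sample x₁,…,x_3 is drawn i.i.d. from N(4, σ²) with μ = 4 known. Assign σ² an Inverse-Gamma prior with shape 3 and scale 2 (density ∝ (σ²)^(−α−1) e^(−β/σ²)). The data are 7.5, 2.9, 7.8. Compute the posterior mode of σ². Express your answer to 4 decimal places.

σ̂²_MAP = 2.9000

Sum of squared deviations about the known mean: SS = (7.5−4)² + (2.9−4)² + (7.8−4)² = 27.9.
The Normal likelihood contributes (σ²)^(−n/2) exp(−SS/(2σ²)), so the posterior is Inverse-Gamma(α + n/2, β + SS/2) = Inverse-Gamma(4.5, 15.95).
The mode of Inverse-Gamma(a, b) is b/(a+1) = 15.95/5.5 ≈ 2.9000.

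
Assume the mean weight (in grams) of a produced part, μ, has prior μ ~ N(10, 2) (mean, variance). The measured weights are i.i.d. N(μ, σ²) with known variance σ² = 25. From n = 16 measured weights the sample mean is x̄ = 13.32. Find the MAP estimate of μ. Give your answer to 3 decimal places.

n = 16, x̄ = 13.32.
For a Normal prior and Normal likelihood with known variance, the posterior is Normal; its mode equals its mean, the precision-weighted average.
Prior precision 1/σ₀² = 1/2 = 0.5; data precision n/σ² = 16/25 = 0.64.
μ̂ = (0.5·10 + 0.64·13.32) / (0.5 + 0.64) = 13.5248/1.14 = 16906/1425 ≈ 11.864.

μ̂_MAP = 11.864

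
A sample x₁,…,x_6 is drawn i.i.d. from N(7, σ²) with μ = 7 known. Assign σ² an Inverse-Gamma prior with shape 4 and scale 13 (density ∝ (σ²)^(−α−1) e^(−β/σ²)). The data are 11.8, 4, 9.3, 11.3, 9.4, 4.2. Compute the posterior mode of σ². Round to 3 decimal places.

σ̂²_MAP = 5.964

Sum of squared deviations about the known mean: SS = (11.8−7)² + (4−7)² + (9.3−7)² + (11.3−7)² + (9.4−7)² + (4.2−7)² = 69.42.
The Normal likelihood contributes (σ²)^(−n/2) exp(−SS/(2σ²)), so the posterior is Inverse-Gamma(α + n/2, β + SS/2) = Inverse-Gamma(7, 47.71).
The mode of Inverse-Gamma(a, b) is b/(a+1) = 47.71/8 ≈ 5.964.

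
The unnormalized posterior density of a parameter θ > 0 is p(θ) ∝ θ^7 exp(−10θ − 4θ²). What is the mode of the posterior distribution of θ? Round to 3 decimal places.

θ̂_MAP = 0.500

ℓ'(θ) = 7/θ − 10 − 8θ. Setting this to zero and multiplying by θ: 8θ² + 10θ − 7 = 0.
θ = (−10 + √(10² + 4·8·7)) / (2·8) = (−10 + √324) / 16 = (−10 + 18)/16 = 1/2.
ℓ''(θ) = −7/θ² − 8 < 0, confirming a maximum.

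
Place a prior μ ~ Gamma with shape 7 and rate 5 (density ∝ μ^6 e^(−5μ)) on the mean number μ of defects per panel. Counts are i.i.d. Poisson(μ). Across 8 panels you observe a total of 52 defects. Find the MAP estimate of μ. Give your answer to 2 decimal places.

Σxᵢ = 52, n = 8.
Posterior ∝ μ^6e^(−5μ) · μ^52e^(−8μ) = μ^58e^(−13μ), i.e. Gamma(shape=59, rate=13).
The mode of a Gamma(a, b) with a ≥ 1 (shape–rate) is (a−1)/b = 58/13 ≈ 4.46.

μ̂_MAP = 4.46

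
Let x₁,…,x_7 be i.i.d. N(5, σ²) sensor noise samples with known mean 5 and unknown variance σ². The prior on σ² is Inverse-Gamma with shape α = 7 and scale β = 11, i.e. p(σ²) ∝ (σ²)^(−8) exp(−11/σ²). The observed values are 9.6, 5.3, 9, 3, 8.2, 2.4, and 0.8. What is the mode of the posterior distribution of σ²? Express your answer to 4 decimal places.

Sum of squared deviations about the known mean: SS = (9.6−5)² + (5.3−5)² + (9−5)² + (3−5)² + (8.2−5)² + (2.4−5)² + (0.8−5)² = 75.89.
The Normal likelihood contributes (σ²)^(−n/2) exp(−SS/(2σ²)), so the posterior is Inverse-Gamma(α + n/2, β + SS/2) = Inverse-Gamma(10.5, 48.945).
The mode of Inverse-Gamma(a, b) is b/(a+1) = 48.945/11.5 ≈ 4.2561.

σ̂²_MAP = 4.2561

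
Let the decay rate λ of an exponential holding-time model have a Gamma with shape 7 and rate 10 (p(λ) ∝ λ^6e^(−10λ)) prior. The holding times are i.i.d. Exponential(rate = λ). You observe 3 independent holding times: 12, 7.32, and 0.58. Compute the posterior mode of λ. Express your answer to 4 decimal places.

The Exponential(rate=λ) likelihood is ∝ λ^n e^(−λΣtᵢ). Here n = 3 and Σtᵢ = 12 + 7.32 + 0.58 = 19.90.
Posterior ∝ λ^6e^(−10λ) · λ^3e^(−19.90λ) = λ^9e^(−29.90λ), i.e. Gamma(10, 29.90).
Mode = (a−1)/b = 9/29.90 ≈ 0.3010.

λ̂_MAP = 0.3010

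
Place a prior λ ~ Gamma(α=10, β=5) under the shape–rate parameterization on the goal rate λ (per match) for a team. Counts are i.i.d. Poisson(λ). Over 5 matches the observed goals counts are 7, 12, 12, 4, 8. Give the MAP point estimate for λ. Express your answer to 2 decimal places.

λ̂_MAP = 5.20

Σxᵢ = 7+12+12+4+8 = 43, with n = 5.
Posterior ∝ λ^9e^(−5λ) · λ^43e^(−5λ) = λ^52e^(−10λ), i.e. Gamma(shape=53, rate=10).
The mode of a Gamma(a, b) with a ≥ 1 (shape–rate) is (a−1)/b = 52/10 ≈ 5.20.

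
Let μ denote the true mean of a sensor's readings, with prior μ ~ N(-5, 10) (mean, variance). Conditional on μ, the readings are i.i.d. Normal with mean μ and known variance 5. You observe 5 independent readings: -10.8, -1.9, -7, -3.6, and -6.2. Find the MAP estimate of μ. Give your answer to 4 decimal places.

n = 5; x̄ = ((-10.8) + (-1.9) + (-7) + (-3.6) + (-6.2))/5 = -29.5/5 = -5.9.
For a Normal prior and Normal likelihood with known variance, the posterior is Normal; its mode equals its mean, the precision-weighted average.
Prior precision 1/σ₀² = 1/10 = 0.1; data precision n/σ² = 5/5 = 1.
μ̂ = (0.1·(-5) + 1·(-5.9)) / (0.1 + 1) = (-6.4)/1.1 = -64/11 ≈ -5.8182.

μ̂_MAP = -5.8182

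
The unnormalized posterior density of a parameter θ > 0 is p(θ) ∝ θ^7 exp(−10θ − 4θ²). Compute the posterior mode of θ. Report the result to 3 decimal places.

ℓ'(θ) = 7/θ − 10 − 8θ. Setting this to zero and multiplying by θ: 8θ² + 10θ − 7 = 0.
θ = (−10 + √(10² + 4·8·7)) / (2·8) = (−10 + √324) / 16 = (−10 + 18)/16 = 1/2.
ℓ''(θ) = −7/θ² − 8 < 0, confirming a maximum.

θ̂_MAP = 0.500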